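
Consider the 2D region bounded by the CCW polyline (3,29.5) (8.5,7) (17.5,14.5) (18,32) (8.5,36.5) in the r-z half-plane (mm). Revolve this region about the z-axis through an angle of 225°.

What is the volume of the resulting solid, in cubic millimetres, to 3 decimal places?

Volume = 12971.342 mm³

Profile (r,z), 5 vertices: (3,29.5) (8.5,7) (17.5,14.5) (18,32) (8.5,36.5)
edge 0: (3,29.5)→(8.5,7)  cross = 3·7 − 8.5·29.5 = -229.7500; (r_i+r_j)·cross = 11.5·-229.7500 = -2642.1250
edge 1: (8.5,7)→(17.5,14.5)  cross = 8.5·14.5 − 17.5·7 = 0.7500; (r_i+r_j)·cross = 26·0.7500 = 19.5000
edge 2: (17.5,14.5)→(18,32)  cross = 17.5·32 − 18·14.5 = 299.0000; (r_i+r_j)·cross = 35.5·299.0000 = 10614.5000
edge 3: (18,32)→(8.5,36.5)  cross = 18·36.5 − 8.5·32 = 385.0000; (r_i+r_j)·cross = 26.5·385.0000 = 10202.5000
edge 4: (8.5,36.5)→(3,29.5)  cross = 8.5·29.5 − 3·36.5 = 141.2500; (r_i+r_j)·cross = 11.5·141.2500 = 1624.3750
Σcross = 596.2500 → A = |Σcross|/2 = 298.1250 mm²
Σ(r_i+r_j)·cross = 19818.7500 → first moment M = |Σ|/6 = 3303.1250
R_c = M/A = 3303.1250/298.1250 = 11.0797 mm
θ = 225° = 3.926991 rad
V = θ·R_c·A = 3.926991·11.0797·298.1250 = 12971.342 mm³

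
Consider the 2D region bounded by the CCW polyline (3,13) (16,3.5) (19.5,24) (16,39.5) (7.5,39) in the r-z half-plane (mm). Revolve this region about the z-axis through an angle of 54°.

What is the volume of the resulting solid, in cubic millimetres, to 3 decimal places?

Profile (r,z), 5 vertices: (3,13) (16,3.5) (19.5,24) (16,39.5) (7.5,39)
edge 0: (3,13)→(16,3.5)  cross = 3·3.5 − 16·13 = -197.5000; (r_i+r_j)·cross = 19·-197.5000 = -3752.5000
edge 1: (16,3.5)→(19.5,24)  cross = 16·24 − 19.5·3.5 = 315.7500; (r_i+r_j)·cross = 35.5·315.7500 = 11209.1250
edge 2: (19.5,24)→(16,39.5)  cross = 19.5·39.5 − 16·24 = 386.2500; (r_i+r_j)·cross = 35.5·386.2500 = 13711.8750
edge 3: (16,39.5)→(7.5,39)  cross = 16·39 − 7.5·39.5 = 327.7500; (r_i+r_j)·cross = 23.5·327.7500 = 7702.1250
edge 4: (7.5,39)→(3,13)  cross = 7.5·13 − 3·39 = -19.5000; (r_i+r_j)·cross = 10.5·-19.5000 = -204.7500
Σcross = 812.7500 → A = |Σcross|/2 = 406.3750 mm²
Σ(r_i+r_j)·cross = 28665.8750 → first moment M = |Σ|/6 = 4777.6458
R_c = M/A = 4777.6458/406.3750 = 11.7567 mm
θ = 54° = 0.942478 rad
V = θ·R_c·A = 0.942478·11.7567·406.3750 = 4502.825 mm³

Volume = 4502.825 mm³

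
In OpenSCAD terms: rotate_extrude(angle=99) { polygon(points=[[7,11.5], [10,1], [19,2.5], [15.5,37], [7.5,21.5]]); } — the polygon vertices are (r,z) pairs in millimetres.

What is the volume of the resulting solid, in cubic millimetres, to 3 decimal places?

Volume = 6221.865 mm³

Profile (r,z), 5 vertices: (7,11.5) (10,1) (19,2.5) (15.5,37) (7.5,21.5)
edge 0: (7,11.5)→(10,1)  cross = 7·1 − 10·11.5 = -108.0000; (r_i+r_j)·cross = 17·-108.0000 = -1836.0000
edge 1: (10,1)→(19,2.5)  cross = 10·2.5 − 19·1 = 6.0000; (r_i+r_j)·cross = 29·6.0000 = 174.0000
edge 2: (19,2.5)→(15.5,37)  cross = 19·37 − 15.5·2.5 = 664.2500; (r_i+r_j)·cross = 34.5·664.2500 = 22916.6250
edge 3: (15.5,37)→(7.5,21.5)  cross = 15.5·21.5 − 7.5·37 = 55.7500; (r_i+r_j)·cross = 23·55.7500 = 1282.2500
edge 4: (7.5,21.5)→(7,11.5)  cross = 7.5·11.5 − 7·21.5 = -64.2500; (r_i+r_j)·cross = 14.5·-64.2500 = -931.6250
Σcross = 553.7500 → A = |Σcross|/2 = 276.8750 mm²
Σ(r_i+r_j)·cross = 21605.2500 → first moment M = |Σ|/6 = 3600.8750
R_c = M/A = 3600.8750/276.8750 = 13.0054 mm
θ = 99° = 1.727876 rad
V = θ·R_c·A = 1.727876·13.0054·276.8750 = 6221.865 mm³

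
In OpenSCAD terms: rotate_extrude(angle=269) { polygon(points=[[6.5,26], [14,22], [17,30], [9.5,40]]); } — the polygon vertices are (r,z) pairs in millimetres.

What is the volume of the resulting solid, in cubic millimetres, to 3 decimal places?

Volume = 5598.711 mm³

Profile (r,z), 4 vertices: (6.5,26) (14,22) (17,30) (9.5,40)
edge 0: (6.5,26)→(14,22)  cross = 6.5·22 − 14·26 = -221.0000; (r_i+r_j)·cross = 20.5·-221.0000 = -4530.5000
edge 1: (14,22)→(17,30)  cross = 14·30 − 17·22 = 46.0000; (r_i+r_j)·cross = 31·46.0000 = 1426.0000
edge 2: (17,30)→(9.5,40)  cross = 17·40 − 9.5·30 = 395.0000; (r_i+r_j)·cross = 26.5·395.0000 = 10467.5000
edge 3: (9.5,40)→(6.5,26)  cross = 9.5·26 − 6.5·40 = -13.0000; (r_i+r_j)·cross = 16·-13.0000 = -208.0000
Σcross = 207.0000 → A = |Σcross|/2 = 103.5000 mm²
Σ(r_i+r_j)·cross = 7155.0000 → first moment M = |Σ|/6 = 1192.5000
R_c = M/A = 1192.5000/103.5000 = 11.5217 mm
θ = 269° = 4.694936 rad
V = θ·R_c·A = 4.694936·11.5217·103.5000 = 5598.711 mm³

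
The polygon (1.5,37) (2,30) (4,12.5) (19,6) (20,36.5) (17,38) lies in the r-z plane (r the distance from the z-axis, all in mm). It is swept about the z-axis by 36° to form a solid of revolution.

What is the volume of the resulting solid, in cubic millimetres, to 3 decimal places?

Profile (r,z), 6 vertices: (1.5,37) (2,30) (4,12.5) (19,6) (20,36.5) (17,38)
edge 0: (1.5,37)→(2,30)  cross = 1.5·30 − 2·37 = -29.0000; (r_i+r_j)·cross = 3.5·-29.0000 = -101.5000
edge 1: (2,30)→(4,12.5)  cross = 2·12.5 − 4·30 = -95.0000; (r_i+r_j)·cross = 6·-95.0000 = -570.0000
edge 2: (4,12.5)→(19,6)  cross = 4·6 − 19·12.5 = -213.5000; (r_i+r_j)·cross = 23·-213.5000 = -4910.5000
edge 3: (19,6)→(20,36.5)  cross = 19·36.5 − 20·6 = 573.5000; (r_i+r_j)·cross = 39·573.5000 = 22366.5000
edge 4: (20,36.5)→(17,38)  cross = 20·38 − 17·36.5 = 139.5000; (r_i+r_j)·cross = 37·139.5000 = 5161.5000
edge 5: (17,38)→(1.5,37)  cross = 17·37 − 1.5·38 = 572.0000; (r_i+r_j)·cross = 18.5·572.0000 = 10582.0000
Σcross = 947.5000 → A = |Σcross|/2 = 473.7500 mm²
Σ(r_i+r_j)·cross = 32528.0000 → first moment M = |Σ|/6 = 5421.3333
R_c = M/A = 5421.3333/473.7500 = 11.4434 mm
θ = 36° = 0.628319 rad
V = θ·R_c·A = 0.628319·11.4434·473.7500 = 3406.324 mm³

Volume = 3406.324 mm³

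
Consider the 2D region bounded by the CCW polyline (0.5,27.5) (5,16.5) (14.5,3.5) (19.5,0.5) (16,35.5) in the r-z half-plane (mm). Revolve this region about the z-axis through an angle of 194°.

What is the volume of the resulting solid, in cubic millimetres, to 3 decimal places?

Volume = 13627.839 mm³

Profile (r,z), 5 vertices: (0.5,27.5) (5,16.5) (14.5,3.5) (19.5,0.5) (16,35.5)
edge 0: (0.5,27.5)→(5,16.5)  cross = 0.5·16.5 − 5·27.5 = -129.2500; (r_i+r_j)·cross = 5.5·-129.2500 = -710.8750
edge 1: (5,16.5)→(14.5,3.5)  cross = 5·3.5 − 14.5·16.5 = -221.7500; (r_i+r_j)·cross = 19.5·-221.7500 = -4324.1250
edge 2: (14.5,3.5)→(19.5,0.5)  cross = 14.5·0.5 − 19.5·3.5 = -61.0000; (r_i+r_j)·cross = 34·-61.0000 = -2074.0000
edge 3: (19.5,0.5)→(16,35.5)  cross = 19.5·35.5 − 16·0.5 = 684.2500; (r_i+r_j)·cross = 35.5·684.2500 = 24290.8750
edge 4: (16,35.5)→(0.5,27.5)  cross = 16·27.5 − 0.5·35.5 = 422.2500; (r_i+r_j)·cross = 16.5·422.2500 = 6967.1250
Σcross = 694.5000 → A = |Σcross|/2 = 347.2500 mm²
Σ(r_i+r_j)·cross = 24149.0000 → first moment M = |Σ|/6 = 4024.8333
R_c = M/A = 4024.8333/347.2500 = 11.5906 mm
θ = 194° = 3.385939 rad
V = θ·R_c·A = 3.385939·11.5906·347.2500 = 13627.839 mm³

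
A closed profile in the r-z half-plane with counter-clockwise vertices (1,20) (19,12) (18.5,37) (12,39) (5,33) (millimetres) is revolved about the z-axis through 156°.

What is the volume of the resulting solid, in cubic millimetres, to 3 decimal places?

Profile (r,z), 5 vertices: (1,20) (19,12) (18.5,37) (12,39) (5,33)
edge 0: (1,20)→(19,12)  cross = 1·12 − 19·20 = -368.0000; (r_i+r_j)·cross = 20·-368.0000 = -7360.0000
edge 1: (19,12)→(18.5,37)  cross = 19·37 − 18.5·12 = 481.0000; (r_i+r_j)·cross = 37.5·481.0000 = 18037.5000
edge 2: (18.5,37)→(12,39)  cross = 18.5·39 − 12·37 = 277.5000; (r_i+r_j)·cross = 30.5·277.5000 = 8463.7500
edge 3: (12,39)→(5,33)  cross = 12·33 − 5·39 = 201.0000; (r_i+r_j)·cross = 17·201.0000 = 3417.0000
edge 4: (5,33)→(1,20)  cross = 5·20 − 1·33 = 67.0000; (r_i+r_j)·cross = 6·67.0000 = 402.0000
Σcross = 658.5000 → A = |Σcross|/2 = 329.2500 mm²
Σ(r_i+r_j)·cross = 22960.2500 → first moment M = |Σ|/6 = 3826.7083
R_c = M/A = 3826.7083/329.2500 = 11.6225 mm
θ = 156° = 2.722714 rad
V = θ·R_c·A = 2.722714·11.6225·329.2500 = 10419.031 mm³

Volume = 10419.031 mm³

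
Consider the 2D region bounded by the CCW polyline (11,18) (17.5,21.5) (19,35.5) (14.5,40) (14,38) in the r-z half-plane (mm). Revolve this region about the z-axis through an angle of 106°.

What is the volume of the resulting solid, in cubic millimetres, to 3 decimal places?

Profile (r,z), 5 vertices: (11,18) (17.5,21.5) (19,35.5) (14.5,40) (14,38)
edge 0: (11,18)→(17.5,21.5)  cross = 11·21.5 − 17.5·18 = -78.5000; (r_i+r_j)·cross = 28.5·-78.5000 = -2237.2500
edge 1: (17.5,21.5)→(19,35.5)  cross = 17.5·35.5 − 19·21.5 = 212.7500; (r_i+r_j)·cross = 36.5·212.7500 = 7765.3750
edge 2: (19,35.5)→(14.5,40)  cross = 19·40 − 14.5·35.5 = 245.2500; (r_i+r_j)·cross = 33.5·245.2500 = 8215.8750
edge 3: (14.5,40)→(14,38)  cross = 14.5·38 − 14·40 = -9.0000; (r_i+r_j)·cross = 28.5·-9.0000 = -256.5000
edge 4: (14,38)→(11,18)  cross = 14·18 − 11·38 = -166.0000; (r_i+r_j)·cross = 25·-166.0000 = -4150.0000
Σcross = 204.5000 → A = |Σcross|/2 = 102.2500 mm²
Σ(r_i+r_j)·cross = 9337.5000 → first moment M = |Σ|/6 = 1556.2500
R_c = M/A = 1556.2500/102.2500 = 15.2200 mm
θ = 106° = 1.850049 rad
V = θ·R_c·A = 1.850049·15.2200·102.2500 = 2879.139 mm³

Volume = 2879.139 mm³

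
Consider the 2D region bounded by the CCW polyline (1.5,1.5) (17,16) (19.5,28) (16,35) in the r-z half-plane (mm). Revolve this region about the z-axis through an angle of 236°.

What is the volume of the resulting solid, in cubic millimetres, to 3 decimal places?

Volume = 9462.835 mm³

Profile (r,z), 4 vertices: (1.5,1.5) (17,16) (19.5,28) (16,35)
edge 0: (1.5,1.5)→(17,16)  cross = 1.5·16 − 17·1.5 = -1.5000; (r_i+r_j)·cross = 18.5·-1.5000 = -27.7500
edge 1: (17,16)→(19.5,28)  cross = 17·28 − 19.5·16 = 164.0000; (r_i+r_j)·cross = 36.5·164.0000 = 5986.0000
edge 2: (19.5,28)→(16,35)  cross = 19.5·35 − 16·28 = 234.5000; (r_i+r_j)·cross = 35.5·234.5000 = 8324.7500
edge 3: (16,35)→(1.5,1.5)  cross = 16·1.5 − 1.5·35 = -28.5000; (r_i+r_j)·cross = 17.5·-28.5000 = -498.7500
Σcross = 368.5000 → A = |Σcross|/2 = 184.2500 mm²
Σ(r_i+r_j)·cross = 13784.2500 → first moment M = |Σ|/6 = 2297.3750
R_c = M/A = 2297.3750/184.2500 = 12.4688 mm
θ = 236° = 4.118977 rad
V = θ·R_c·A = 4.118977·12.4688·184.2500 = 9462.835 mm³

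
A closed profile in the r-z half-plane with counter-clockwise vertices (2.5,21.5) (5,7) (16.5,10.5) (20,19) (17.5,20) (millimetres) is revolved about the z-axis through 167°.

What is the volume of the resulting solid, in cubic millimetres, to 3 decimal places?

Volume = 5248.646 mm³

Profile (r,z), 5 vertices: (2.5,21.5) (5,7) (16.5,10.5) (20,19) (17.5,20)
edge 0: (2.5,21.5)→(5,7)  cross = 2.5·7 − 5·21.5 = -90.0000; (r_i+r_j)·cross = 7.5·-90.0000 = -675.0000
edge 1: (5,7)→(16.5,10.5)  cross = 5·10.5 − 16.5·7 = -63.0000; (r_i+r_j)·cross = 21.5·-63.0000 = -1354.5000
edge 2: (16.5,10.5)→(20,19)  cross = 16.5·19 − 20·10.5 = 103.5000; (r_i+r_j)·cross = 36.5·103.5000 = 3777.7500
edge 3: (20,19)→(17.5,20)  cross = 20·20 − 17.5·19 = 67.5000; (r_i+r_j)·cross = 37.5·67.5000 = 2531.2500
edge 4: (17.5,20)→(2.5,21.5)  cross = 17.5·21.5 − 2.5·20 = 326.2500; (r_i+r_j)·cross = 20·326.2500 = 6525.0000
Σcross = 344.2500 → A = |Σcross|/2 = 172.1250 mm²
Σ(r_i+r_j)·cross = 10804.5000 → first moment M = |Σ|/6 = 1800.7500
R_c = M/A = 1800.7500/172.1250 = 10.4619 mm
θ = 167° = 2.914700 rad
V = θ·R_c·A = 2.914700·10.4619·172.1250 = 5248.646 mm³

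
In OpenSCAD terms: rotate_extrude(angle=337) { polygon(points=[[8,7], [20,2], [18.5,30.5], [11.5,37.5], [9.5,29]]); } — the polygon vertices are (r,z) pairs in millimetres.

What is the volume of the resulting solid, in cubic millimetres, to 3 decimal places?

Volume = 25001.890 mm³

Profile (r,z), 5 vertices: (8,7) (20,2) (18.5,30.5) (11.5,37.5) (9.5,29)
edge 0: (8,7)→(20,2)  cross = 8·2 − 20·7 = -124.0000; (r_i+r_j)·cross = 28·-124.0000 = -3472.0000
edge 1: (20,2)→(18.5,30.5)  cross = 20·30.5 − 18.5·2 = 573.0000; (r_i+r_j)·cross = 38.5·573.0000 = 22060.5000
edge 2: (18.5,30.5)→(11.5,37.5)  cross = 18.5·37.5 − 11.5·30.5 = 343.0000; (r_i+r_j)·cross = 30·343.0000 = 10290.0000
edge 3: (11.5,37.5)→(9.5,29)  cross = 11.5·29 − 9.5·37.5 = -22.7500; (r_i+r_j)·cross = 21·-22.7500 = -477.7500
edge 4: (9.5,29)→(8,7)  cross = 9.5·7 − 8·29 = -165.5000; (r_i+r_j)·cross = 17.5·-165.5000 = -2896.2500
Σcross = 603.7500 → A = |Σcross|/2 = 301.8750 mm²
Σ(r_i+r_j)·cross = 25504.5000 → first moment M = |Σ|/6 = 4250.7500
R_c = M/A = 4250.7500/301.8750 = 14.0812 mm
θ = 337° = 5.881760 rad
V = θ·R_c·A = 5.881760·14.0812·301.8750 = 25001.890 mm³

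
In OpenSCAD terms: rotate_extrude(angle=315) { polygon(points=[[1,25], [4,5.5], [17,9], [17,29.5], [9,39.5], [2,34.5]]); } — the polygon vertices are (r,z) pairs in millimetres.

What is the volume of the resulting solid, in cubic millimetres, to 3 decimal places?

Profile (r,z), 6 vertices: (1,25) (4,5.5) (17,9) (17,29.5) (9,39.5) (2,34.5)
edge 0: (1,25)→(4,5.5)  cross = 1·5.5 − 4·25 = -94.5000; (r_i+r_j)·cross = 5·-94.5000 = -472.5000
edge 1: (4,5.5)→(17,9)  cross = 4·9 − 17·5.5 = -57.5000; (r_i+r_j)·cross = 21·-57.5000 = -1207.5000
edge 2: (17,9)→(17,29.5)  cross = 17·29.5 − 17·9 = 348.5000; (r_i+r_j)·cross = 34·348.5000 = 11849.0000
edge 3: (17,29.5)→(9,39.5)  cross = 17·39.5 − 9·29.5 = 406.0000; (r_i+r_j)·cross = 26·406.0000 = 10556.0000
edge 4: (9,39.5)→(2,34.5)  cross = 9·34.5 − 2·39.5 = 231.5000; (r_i+r_j)·cross = 11·231.5000 = 2546.5000
edge 5: (2,34.5)→(1,25)  cross = 2·25 − 1·34.5 = 15.5000; (r_i+r_j)·cross = 3·15.5000 = 46.5000
Σcross = 849.5000 → A = |Σcross|/2 = 424.7500 mm²
Σ(r_i+r_j)·cross = 23318.0000 → first moment M = |Σ|/6 = 3886.3333
R_c = M/A = 3886.3333/424.7500 = 9.1497 mm
θ = 315° = 5.497787 rad
V = θ·R_c·A = 5.497787·9.1497·424.7500 = 21366.233 mm³

Volume = 21366.233 mm³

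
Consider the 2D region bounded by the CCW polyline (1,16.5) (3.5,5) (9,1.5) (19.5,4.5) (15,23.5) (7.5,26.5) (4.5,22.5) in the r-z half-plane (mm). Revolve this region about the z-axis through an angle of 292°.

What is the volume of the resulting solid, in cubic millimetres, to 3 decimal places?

Profile (r,z), 7 vertices: (1,16.5) (3.5,5) (9,1.5) (19.5,4.5) (15,23.5) (7.5,26.5) (4.5,22.5)
edge 0: (1,16.5)→(3.5,5)  cross = 1·5 − 3.5·16.5 = -52.7500; (r_i+r_j)·cross = 4.5·-52.7500 = -237.3750
edge 1: (3.5,5)→(9,1.5)  cross = 3.5·1.5 − 9·5 = -39.7500; (r_i+r_j)·cross = 12.5·-39.7500 = -496.8750
edge 2: (9,1.5)→(19.5,4.5)  cross = 9·4.5 − 19.5·1.5 = 11.2500; (r_i+r_j)·cross = 28.5·11.2500 = 320.6250
edge 3: (19.5,4.5)→(15,23.5)  cross = 19.5·23.5 − 15·4.5 = 390.7500; (r_i+r_j)·cross = 34.5·390.7500 = 13480.8750
edge 4: (15,23.5)→(7.5,26.5)  cross = 15·26.5 − 7.5·23.5 = 221.2500; (r_i+r_j)·cross = 22.5·221.2500 = 4978.1250
edge 5: (7.5,26.5)→(4.5,22.5)  cross = 7.5·22.5 − 4.5·26.5 = 49.5000; (r_i+r_j)·cross = 12·49.5000 = 594.0000
edge 6: (4.5,22.5)→(1,16.5)  cross = 4.5·16.5 − 1·22.5 = 51.7500; (r_i+r_j)·cross = 5.5·51.7500 = 284.6250
Σcross = 632.0000 → A = |Σcross|/2 = 316.0000 mm²
Σ(r_i+r_j)·cross = 18924.0000 → first moment M = |Σ|/6 = 3154.0000
R_c = M/A = 3154.0000/316.0000 = 9.9810 mm
θ = 292° = 5.096361 rad
V = θ·R_c·A = 5.096361·9.9810·316.0000 = 16073.924 mm³

Volume = 16073.924 mm³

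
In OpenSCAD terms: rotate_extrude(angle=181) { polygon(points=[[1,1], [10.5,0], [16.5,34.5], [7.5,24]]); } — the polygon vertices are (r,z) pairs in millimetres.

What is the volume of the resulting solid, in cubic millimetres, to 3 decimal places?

Volume = 6746.537 mm³

Profile (r,z), 4 vertices: (1,1) (10.5,0) (16.5,34.5) (7.5,24)
edge 0: (1,1)→(10.5,0)  cross = 1·0 − 10.5·1 = -10.5000; (r_i+r_j)·cross = 11.5·-10.5000 = -120.7500
edge 1: (10.5,0)→(16.5,34.5)  cross = 10.5·34.5 − 16.5·0 = 362.2500; (r_i+r_j)·cross = 27·362.2500 = 9780.7500
edge 2: (16.5,34.5)→(7.5,24)  cross = 16.5·24 − 7.5·34.5 = 137.2500; (r_i+r_j)·cross = 24·137.2500 = 3294.0000
edge 3: (7.5,24)→(1,1)  cross = 7.5·1 − 1·24 = -16.5000; (r_i+r_j)·cross = 8.5·-16.5000 = -140.2500
Σcross = 472.5000 → A = |Σcross|/2 = 236.2500 mm²
Σ(r_i+r_j)·cross = 12813.7500 → first moment M = |Σ|/6 = 2135.6250
R_c = M/A = 2135.6250/236.2500 = 9.0397 mm
θ = 181° = 3.159046 rad
V = θ·R_c·A = 3.159046·9.0397·236.2500 = 6746.537 mm³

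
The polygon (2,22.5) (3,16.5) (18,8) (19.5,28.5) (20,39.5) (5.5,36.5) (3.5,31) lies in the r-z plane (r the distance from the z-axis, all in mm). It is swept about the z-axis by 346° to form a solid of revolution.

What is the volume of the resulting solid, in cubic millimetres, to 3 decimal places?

Profile (r,z), 7 vertices: (2,22.5) (3,16.5) (18,8) (19.5,28.5) (20,39.5) (5.5,36.5) (3.5,31)
edge 0: (2,22.5)→(3,16.5)  cross = 2·16.5 − 3·22.5 = -34.5000; (r_i+r_j)·cross = 5·-34.5000 = -172.5000
edge 1: (3,16.5)→(18,8)  cross = 3·8 − 18·16.5 = -273.0000; (r_i+r_j)·cross = 21·-273.0000 = -5733.0000
edge 2: (18,8)→(19.5,28.5)  cross = 18·28.5 − 19.5·8 = 357.0000; (r_i+r_j)·cross = 37.5·357.0000 = 13387.5000
edge 3: (19.5,28.5)→(20,39.5)  cross = 19.5·39.5 − 20·28.5 = 200.2500; (r_i+r_j)·cross = 39.5·200.2500 = 7909.8750
edge 4: (20,39.5)→(5.5,36.5)  cross = 20·36.5 − 5.5·39.5 = 512.7500; (r_i+r_j)·cross = 25.5·512.7500 = 13075.1250
edge 5: (5.5,36.5)→(3.5,31)  cross = 5.5·31 − 3.5·36.5 = 42.7500; (r_i+r_j)·cross = 9·42.7500 = 384.7500
edge 6: (3.5,31)→(2,22.5)  cross = 3.5·22.5 − 2·31 = 16.7500; (r_i+r_j)·cross = 5.5·16.7500 = 92.1250
Σcross = 822.0000 → A = |Σcross|/2 = 411.0000 mm²
Σ(r_i+r_j)·cross = 28943.8750 → first moment M = |Σ|/6 = 4823.9792
R_c = M/A = 4823.9792/411.0000 = 11.7372 mm
θ = 346° = 6.038839 rad
V = θ·R_c·A = 6.038839·11.7372·411.0000 = 29131.235 mm³

Volume = 29131.235 mm³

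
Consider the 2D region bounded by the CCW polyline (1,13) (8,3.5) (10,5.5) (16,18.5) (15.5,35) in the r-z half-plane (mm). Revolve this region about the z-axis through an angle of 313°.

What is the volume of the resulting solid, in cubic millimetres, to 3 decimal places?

Profile (r,z), 5 vertices: (1,13) (8,3.5) (10,5.5) (16,18.5) (15.5,35)
edge 0: (1,13)→(8,3.5)  cross = 1·3.5 − 8·13 = -100.5000; (r_i+r_j)·cross = 9·-100.5000 = -904.5000
edge 1: (8,3.5)→(10,5.5)  cross = 8·5.5 − 10·3.5 = 9.0000; (r_i+r_j)·cross = 18·9.0000 = 162.0000
edge 2: (10,5.5)→(16,18.5)  cross = 10·18.5 − 16·5.5 = 97.0000; (r_i+r_j)·cross = 26·97.0000 = 2522.0000
edge 3: (16,18.5)→(15.5,35)  cross = 16·35 − 15.5·18.5 = 273.2500; (r_i+r_j)·cross = 31.5·273.2500 = 8607.3750
edge 4: (15.5,35)→(1,13)  cross = 15.5·13 − 1·35 = 166.5000; (r_i+r_j)·cross = 16.5·166.5000 = 2747.2500
Σcross = 445.2500 → A = |Σcross|/2 = 222.6250 mm²
Σ(r_i+r_j)·cross = 13134.1250 → first moment M = |Σ|/6 = 2189.0208
R_c = M/A = 2189.0208/222.6250 = 9.8328 mm
θ = 313° = 5.462881 rad
V = θ·R_c·A = 5.462881·9.8328·222.6250 = 11958.359 mm³

Volume = 11958.359 mm³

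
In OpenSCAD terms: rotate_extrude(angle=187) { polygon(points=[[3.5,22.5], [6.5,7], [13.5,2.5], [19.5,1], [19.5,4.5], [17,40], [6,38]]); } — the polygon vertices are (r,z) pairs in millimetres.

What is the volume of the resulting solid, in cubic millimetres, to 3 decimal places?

Profile (r,z), 7 vertices: (3.5,22.5) (6.5,7) (13.5,2.5) (19.5,1) (19.5,4.5) (17,40) (6,38)
edge 0: (3.5,22.5)→(6.5,7)  cross = 3.5·7 − 6.5·22.5 = -121.7500; (r_i+r_j)·cross = 10·-121.7500 = -1217.5000
edge 1: (6.5,7)→(13.5,2.5)  cross = 6.5·2.5 − 13.5·7 = -78.2500; (r_i+r_j)·cross = 20·-78.2500 = -1565.0000
edge 2: (13.5,2.5)→(19.5,1)  cross = 13.5·1 − 19.5·2.5 = -35.2500; (r_i+r_j)·cross = 33·-35.2500 = -1163.2500
edge 3: (19.5,1)→(19.5,4.5)  cross = 19.5·4.5 − 19.5·1 = 68.2500; (r_i+r_j)·cross = 39·68.2500 = 2661.7500
edge 4: (19.5,4.5)→(17,40)  cross = 19.5·40 − 17·4.5 = 703.5000; (r_i+r_j)·cross = 36.5·703.5000 = 25677.7500
edge 5: (17,40)→(6,38)  cross = 17·38 − 6·40 = 406.0000; (r_i+r_j)·cross = 23·406.0000 = 9338.0000
edge 6: (6,38)→(3.5,22.5)  cross = 6·22.5 − 3.5·38 = 2.0000; (r_i+r_j)·cross = 9.5·2.0000 = 19.0000
Σcross = 944.5000 → A = |Σcross|/2 = 472.2500 mm²
Σ(r_i+r_j)·cross = 33750.7500 → first moment M = |Σ|/6 = 5625.1250
R_c = M/A = 5625.1250/472.2500 = 11.9113 mm
θ = 187° = 3.263766 rad
V = θ·R_c·A = 3.263766·11.9113·472.2500 = 18359.090 mm³

Volume = 18359.090 mm³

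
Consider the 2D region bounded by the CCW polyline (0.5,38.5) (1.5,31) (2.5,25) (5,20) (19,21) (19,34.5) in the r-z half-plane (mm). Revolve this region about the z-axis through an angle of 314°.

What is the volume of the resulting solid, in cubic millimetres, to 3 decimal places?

Profile (r,z), 6 vertices: (0.5,38.5) (1.5,31) (2.5,25) (5,20) (19,21) (19,34.5)
edge 0: (0.5,38.5)→(1.5,31)  cross = 0.5·31 − 1.5·38.5 = -42.2500; (r_i+r_j)·cross = 2·-42.2500 = -84.5000
edge 1: (1.5,31)→(2.5,25)  cross = 1.5·25 − 2.5·31 = -40.0000; (r_i+r_j)·cross = 4·-40.0000 = -160.0000
edge 2: (2.5,25)→(5,20)  cross = 2.5·20 − 5·25 = -75.0000; (r_i+r_j)·cross = 7.5·-75.0000 = -562.5000
edge 3: (5,20)→(19,21)  cross = 5·21 − 19·20 = -275.0000; (r_i+r_j)·cross = 24·-275.0000 = -6600.0000
edge 4: (19,21)→(19,34.5)  cross = 19·34.5 − 19·21 = 256.5000; (r_i+r_j)·cross = 38·256.5000 = 9747.0000
edge 5: (19,34.5)→(0.5,38.5)  cross = 19·38.5 − 0.5·34.5 = 714.2500; (r_i+r_j)·cross = 19.5·714.2500 = 13927.8750
Σcross = 538.5000 → A = |Σcross|/2 = 269.2500 mm²
Σ(r_i+r_j)·cross = 16267.8750 → first moment M = |Σ|/6 = 2711.3125
R_c = M/A = 2711.3125/269.2500 = 10.0699 mm
θ = 314° = 5.480334 rad
V = θ·R_c·A = 5.480334·10.0699·269.2500 = 14858.898 mm³

Volume = 14858.898 mm³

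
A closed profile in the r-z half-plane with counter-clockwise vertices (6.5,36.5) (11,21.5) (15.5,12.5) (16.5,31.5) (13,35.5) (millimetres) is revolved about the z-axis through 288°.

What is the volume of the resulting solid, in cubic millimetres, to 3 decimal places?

Profile (r,z), 5 vertices: (6.5,36.5) (11,21.5) (15.5,12.5) (16.5,31.5) (13,35.5)
edge 0: (6.5,36.5)→(11,21.5)  cross = 6.5·21.5 − 11·36.5 = -261.7500; (r_i+r_j)·cross = 17.5·-261.7500 = -4580.6250
edge 1: (11,21.5)→(15.5,12.5)  cross = 11·12.5 − 15.5·21.5 = -195.7500; (r_i+r_j)·cross = 26.5·-195.7500 = -5187.3750
edge 2: (15.5,12.5)→(16.5,31.5)  cross = 15.5·31.5 − 16.5·12.5 = 282.0000; (r_i+r_j)·cross = 32·282.0000 = 9024.0000
edge 3: (16.5,31.5)→(13,35.5)  cross = 16.5·35.5 − 13·31.5 = 176.2500; (r_i+r_j)·cross = 29.5·176.2500 = 5199.3750
edge 4: (13,35.5)→(6.5,36.5)  cross = 13·36.5 − 6.5·35.5 = 243.7500; (r_i+r_j)·cross = 19.5·243.7500 = 4753.1250
Σcross = 244.5000 → A = |Σcross|/2 = 122.2500 mm²
Σ(r_i+r_j)·cross = 9208.5000 → first moment M = |Σ|/6 = 1534.7500
R_c = M/A = 1534.7500/122.2500 = 12.5542 mm
θ = 288° = 5.026548 rad
V = θ·R_c·A = 5.026548·12.5542·122.2500 = 7714.495 mm³

Volume = 7714.495 mm³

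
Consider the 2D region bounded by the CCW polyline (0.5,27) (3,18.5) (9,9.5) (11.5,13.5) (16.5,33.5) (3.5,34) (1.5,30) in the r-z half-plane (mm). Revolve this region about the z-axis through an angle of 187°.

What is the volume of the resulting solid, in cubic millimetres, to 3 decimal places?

Volume = 6576.488 mm³

Profile (r,z), 7 vertices: (0.5,27) (3,18.5) (9,9.5) (11.5,13.5) (16.5,33.5) (3.5,34) (1.5,30)
edge 0: (0.5,27)→(3,18.5)  cross = 0.5·18.5 − 3·27 = -71.7500; (r_i+r_j)·cross = 3.5·-71.7500 = -251.1250
edge 1: (3,18.5)→(9,9.5)  cross = 3·9.5 − 9·18.5 = -138.0000; (r_i+r_j)·cross = 12·-138.0000 = -1656.0000
edge 2: (9,9.5)→(11.5,13.5)  cross = 9·13.5 − 11.5·9.5 = 12.2500; (r_i+r_j)·cross = 20.5·12.2500 = 251.1250
edge 3: (11.5,13.5)→(16.5,33.5)  cross = 11.5·33.5 − 16.5·13.5 = 162.5000; (r_i+r_j)·cross = 28·162.5000 = 4550.0000
edge 4: (16.5,33.5)→(3.5,34)  cross = 16.5·34 − 3.5·33.5 = 443.7500; (r_i+r_j)·cross = 20·443.7500 = 8875.0000
edge 5: (3.5,34)→(1.5,30)  cross = 3.5·30 − 1.5·34 = 54.0000; (r_i+r_j)·cross = 5·54.0000 = 270.0000
edge 6: (1.5,30)→(0.5,27)  cross = 1.5·27 − 0.5·30 = 25.5000; (r_i+r_j)·cross = 2·25.5000 = 51.0000
Σcross = 488.2500 → A = |Σcross|/2 = 244.1250 mm²
Σ(r_i+r_j)·cross = 12090.0000 → first moment M = |Σ|/6 = 2015.0000
R_c = M/A = 2015.0000/244.1250 = 8.2540 mm
θ = 187° = 3.263766 rad
V = θ·R_c·A = 3.263766·8.2540·244.1250 = 6576.488 mm³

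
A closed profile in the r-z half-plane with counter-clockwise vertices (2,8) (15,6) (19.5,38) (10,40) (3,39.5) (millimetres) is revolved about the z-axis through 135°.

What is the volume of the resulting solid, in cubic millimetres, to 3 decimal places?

Profile (r,z), 5 vertices: (2,8) (15,6) (19.5,38) (10,40) (3,39.5)
edge 0: (2,8)→(15,6)  cross = 2·6 − 15·8 = -108.0000; (r_i+r_j)·cross = 17·-108.0000 = -1836.0000
edge 1: (15,6)→(19.5,38)  cross = 15·38 − 19.5·6 = 453.0000; (r_i+r_j)·cross = 34.5·453.0000 = 15628.5000
edge 2: (19.5,38)→(10,40)  cross = 19.5·40 − 10·38 = 400.0000; (r_i+r_j)·cross = 29.5·400.0000 = 11800.0000
edge 3: (10,40)→(3,39.5)  cross = 10·39.5 − 3·40 = 275.0000; (r_i+r_j)·cross = 13·275.0000 = 3575.0000
edge 4: (3,39.5)→(2,8)  cross = 3·8 − 2·39.5 = -55.0000; (r_i+r_j)·cross = 5·-55.0000 = -275.0000
Σcross = 965.0000 → A = |Σcross|/2 = 482.5000 mm²
Σ(r_i+r_j)·cross = 28892.5000 → first moment M = |Σ|/6 = 4815.4167
R_c = M/A = 4815.4167/482.5000 = 9.9801 mm
θ = 135° = 2.356194 rad
V = θ·R_c·A = 2.356194·9.9801·482.5000 = 11346.058 mm³

Volume = 11346.058 mm³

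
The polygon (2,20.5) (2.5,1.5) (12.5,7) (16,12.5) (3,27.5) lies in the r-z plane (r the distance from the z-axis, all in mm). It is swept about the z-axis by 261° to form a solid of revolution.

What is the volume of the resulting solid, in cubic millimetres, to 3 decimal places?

Volume = 6609.184 mm³

Profile (r,z), 5 vertices: (2,20.5) (2.5,1.5) (12.5,7) (16,12.5) (3,27.5)
edge 0: (2,20.5)→(2.5,1.5)  cross = 2·1.5 − 2.5·20.5 = -48.2500; (r_i+r_j)·cross = 4.5·-48.2500 = -217.1250
edge 1: (2.5,1.5)→(12.5,7)  cross = 2.5·7 − 12.5·1.5 = -1.2500; (r_i+r_j)·cross = 15·-1.2500 = -18.7500
edge 2: (12.5,7)→(16,12.5)  cross = 12.5·12.5 − 16·7 = 44.2500; (r_i+r_j)·cross = 28.5·44.2500 = 1261.1250
edge 3: (16,12.5)→(3,27.5)  cross = 16·27.5 − 3·12.5 = 402.5000; (r_i+r_j)·cross = 19·402.5000 = 7647.5000
edge 4: (3,27.5)→(2,20.5)  cross = 3·20.5 − 2·27.5 = 6.5000; (r_i+r_j)·cross = 5·6.5000 = 32.5000
Σcross = 403.7500 → A = |Σcross|/2 = 201.8750 mm²
Σ(r_i+r_j)·cross = 8705.2500 → first moment M = |Σ|/6 = 1450.8750
R_c = M/A = 1450.8750/201.8750 = 7.1870 mm
θ = 261° = 4.555309 rad
V = θ·R_c·A = 4.555309·7.1870·201.8750 = 6609.184 mm³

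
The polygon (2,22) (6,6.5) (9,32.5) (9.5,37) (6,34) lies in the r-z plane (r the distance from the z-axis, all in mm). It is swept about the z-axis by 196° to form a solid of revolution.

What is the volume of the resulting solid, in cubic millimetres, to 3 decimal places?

Volume = 2064.836 mm³

Profile (r,z), 5 vertices: (2,22) (6,6.5) (9,32.5) (9.5,37) (6,34)
edge 0: (2,22)→(6,6.5)  cross = 2·6.5 − 6·22 = -119.0000; (r_i+r_j)·cross = 8·-119.0000 = -952.0000
edge 1: (6,6.5)→(9,32.5)  cross = 6·32.5 − 9·6.5 = 136.5000; (r_i+r_j)·cross = 15·136.5000 = 2047.5000
edge 2: (9,32.5)→(9.5,37)  cross = 9·37 − 9.5·32.5 = 24.2500; (r_i+r_j)·cross = 18.5·24.2500 = 448.6250
edge 3: (9.5,37)→(6,34)  cross = 9.5·34 − 6·37 = 101.0000; (r_i+r_j)·cross = 15.5·101.0000 = 1565.5000
edge 4: (6,34)→(2,22)  cross = 6·22 − 2·34 = 64.0000; (r_i+r_j)·cross = 8·64.0000 = 512.0000
Σcross = 206.7500 → A = |Σcross|/2 = 103.3750 mm²
Σ(r_i+r_j)·cross = 3621.6250 → first moment M = |Σ|/6 = 603.6042
R_c = M/A = 603.6042/103.3750 = 5.8390 mm
θ = 196° = 3.420845 rad
V = θ·R_c·A = 3.420845·5.8390·103.3750 = 2064.836 mm³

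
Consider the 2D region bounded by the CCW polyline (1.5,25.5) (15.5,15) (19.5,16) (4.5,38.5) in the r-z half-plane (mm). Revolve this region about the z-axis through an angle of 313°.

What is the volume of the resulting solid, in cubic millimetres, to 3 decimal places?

Profile (r,z), 4 vertices: (1.5,25.5) (15.5,15) (19.5,16) (4.5,38.5)
edge 0: (1.5,25.5)→(15.5,15)  cross = 1.5·15 − 15.5·25.5 = -372.7500; (r_i+r_j)·cross = 17·-372.7500 = -6336.7500
edge 1: (15.5,15)→(19.5,16)  cross = 15.5·16 − 19.5·15 = -44.5000; (r_i+r_j)·cross = 35·-44.5000 = -1557.5000
edge 2: (19.5,16)→(4.5,38.5)  cross = 19.5·38.5 − 4.5·16 = 678.7500; (r_i+r_j)·cross = 24·678.7500 = 16290.0000
edge 3: (4.5,38.5)→(1.5,25.5)  cross = 4.5·25.5 − 1.5·38.5 = 57.0000; (r_i+r_j)·cross = 6·57.0000 = 342.0000
Σcross = 318.5000 → A = |Σcross|/2 = 159.2500 mm²
Σ(r_i+r_j)·cross = 8737.7500 → first moment M = |Σ|/6 = 1456.2917
R_c = M/A = 1456.2917/159.2500 = 9.1447 mm
θ = 313° = 5.462881 rad
V = θ·R_c·A = 5.462881·9.1447·159.2500 = 7955.547 mm³

Volume = 7955.547 mm³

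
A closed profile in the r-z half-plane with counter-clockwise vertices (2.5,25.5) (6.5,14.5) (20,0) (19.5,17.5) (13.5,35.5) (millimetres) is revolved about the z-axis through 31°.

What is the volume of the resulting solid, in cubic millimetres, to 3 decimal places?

Profile (r,z), 5 vertices: (2.5,25.5) (6.5,14.5) (20,0) (19.5,17.5) (13.5,35.5)
edge 0: (2.5,25.5)→(6.5,14.5)  cross = 2.5·14.5 − 6.5·25.5 = -129.5000; (r_i+r_j)·cross = 9·-129.5000 = -1165.5000
edge 1: (6.5,14.5)→(20,0)  cross = 6.5·0 − 20·14.5 = -290.0000; (r_i+r_j)·cross = 26.5·-290.0000 = -7685.0000
edge 2: (20,0)→(19.5,17.5)  cross = 20·17.5 − 19.5·0 = 350.0000; (r_i+r_j)·cross = 39.5·350.0000 = 13825.0000
edge 3: (19.5,17.5)→(13.5,35.5)  cross = 19.5·35.5 − 13.5·17.5 = 456.0000; (r_i+r_j)·cross = 33·456.0000 = 15048.0000
edge 4: (13.5,35.5)→(2.5,25.5)  cross = 13.5·25.5 − 2.5·35.5 = 255.5000; (r_i+r_j)·cross = 16·255.5000 = 4088.0000
Σcross = 642.0000 → A = |Σcross|/2 = 321.0000 mm²
Σ(r_i+r_j)·cross = 24110.5000 → first moment M = |Σ|/6 = 4018.4167
R_c = M/A = 4018.4167/321.0000 = 12.5184 mm
θ = 31° = 0.541052 rad
V = θ·R_c·A = 0.541052·12.5184·321.0000 = 2174.173 mm³

Volume = 2174.173 mm³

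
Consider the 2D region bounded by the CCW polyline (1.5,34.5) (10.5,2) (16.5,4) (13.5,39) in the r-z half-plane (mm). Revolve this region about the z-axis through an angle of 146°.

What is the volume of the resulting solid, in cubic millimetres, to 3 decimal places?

Profile (r,z), 4 vertices: (1.5,34.5) (10.5,2) (16.5,4) (13.5,39)
edge 0: (1.5,34.5)→(10.5,2)  cross = 1.5·2 − 10.5·34.5 = -359.2500; (r_i+r_j)·cross = 12·-359.2500 = -4311.0000
edge 1: (10.5,2)→(16.5,4)  cross = 10.5·4 − 16.5·2 = 9.0000; (r_i+r_j)·cross = 27·9.0000 = 243.0000
edge 2: (16.5,4)→(13.5,39)  cross = 16.5·39 − 13.5·4 = 589.5000; (r_i+r_j)·cross = 30·589.5000 = 17685.0000
edge 3: (13.5,39)→(1.5,34.5)  cross = 13.5·34.5 − 1.5·39 = 407.2500; (r_i+r_j)·cross = 15·407.2500 = 6108.7500
Σcross = 646.5000 → A = |Σcross|/2 = 323.2500 mm²
Σ(r_i+r_j)·cross = 19725.7500 → first moment M = |Σ|/6 = 3287.6250
R_c = M/A = 3287.6250/323.2500 = 10.1705 mm
θ = 146° = 2.548181 rad
V = θ·R_c·A = 2.548181·10.1705·323.2500 = 8377.463 mm³

Volume = 8377.463 mm³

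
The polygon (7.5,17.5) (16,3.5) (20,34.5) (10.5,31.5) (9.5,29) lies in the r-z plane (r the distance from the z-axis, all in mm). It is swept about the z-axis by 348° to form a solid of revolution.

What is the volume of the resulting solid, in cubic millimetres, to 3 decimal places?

Volume = 19019.935 mm³

Profile (r,z), 5 vertices: (7.5,17.5) (16,3.5) (20,34.5) (10.5,31.5) (9.5,29)
edge 0: (7.5,17.5)→(16,3.5)  cross = 7.5·3.5 − 16·17.5 = -253.7500; (r_i+r_j)·cross = 23.5·-253.7500 = -5963.1250
edge 1: (16,3.5)→(20,34.5)  cross = 16·34.5 − 20·3.5 = 482.0000; (r_i+r_j)·cross = 36·482.0000 = 17352.0000
edge 2: (20,34.5)→(10.5,31.5)  cross = 20·31.5 − 10.5·34.5 = 267.7500; (r_i+r_j)·cross = 30.5·267.7500 = 8166.3750
edge 3: (10.5,31.5)→(9.5,29)  cross = 10.5·29 − 9.5·31.5 = 5.2500; (r_i+r_j)·cross = 20·5.2500 = 105.0000
edge 4: (9.5,29)→(7.5,17.5)  cross = 9.5·17.5 − 7.5·29 = -51.2500; (r_i+r_j)·cross = 17·-51.2500 = -871.2500
Σcross = 450.0000 → A = |Σcross|/2 = 225.0000 mm²
Σ(r_i+r_j)·cross = 18789.0000 → first moment M = |Σ|/6 = 3131.5000
R_c = M/A = 3131.5000/225.0000 = 13.9178 mm
θ = 348° = 6.073746 rad
V = θ·R_c·A = 6.073746·13.9178·225.0000 = 19019.935 mm³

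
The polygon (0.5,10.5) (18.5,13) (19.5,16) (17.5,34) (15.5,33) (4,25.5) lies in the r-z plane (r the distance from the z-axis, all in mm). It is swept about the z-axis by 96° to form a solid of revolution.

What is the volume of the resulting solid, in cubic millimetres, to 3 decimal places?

Volume = 5347.759 mm³

Profile (r,z), 6 vertices: (0.5,10.5) (18.5,13) (19.5,16) (17.5,34) (15.5,33) (4,25.5)
edge 0: (0.5,10.5)→(18.5,13)  cross = 0.5·13 − 18.5·10.5 = -187.7500; (r_i+r_j)·cross = 19·-187.7500 = -3567.2500
edge 1: (18.5,13)→(19.5,16)  cross = 18.5·16 − 19.5·13 = 42.5000; (r_i+r_j)·cross = 38·42.5000 = 1615.0000
edge 2: (19.5,16)→(17.5,34)  cross = 19.5·34 − 17.5·16 = 383.0000; (r_i+r_j)·cross = 37·383.0000 = 14171.0000
edge 3: (17.5,34)→(15.5,33)  cross = 17.5·33 − 15.5·34 = 50.5000; (r_i+r_j)·cross = 33·50.5000 = 1666.5000
edge 4: (15.5,33)→(4,25.5)  cross = 15.5·25.5 − 4·33 = 263.2500; (r_i+r_j)·cross = 19.5·263.2500 = 5133.3750
edge 5: (4,25.5)→(0.5,10.5)  cross = 4·10.5 − 0.5·25.5 = 29.2500; (r_i+r_j)·cross = 4.5·29.2500 = 131.6250
Σcross = 580.7500 → A = |Σcross|/2 = 290.3750 mm²
Σ(r_i+r_j)·cross = 19150.2500 → first moment M = |Σ|/6 = 3191.7083
R_c = M/A = 3191.7083/290.3750 = 10.9917 mm
θ = 96° = 1.675516 rad
V = θ·R_c·A = 1.675516·10.9917·290.3750 = 5347.759 mm³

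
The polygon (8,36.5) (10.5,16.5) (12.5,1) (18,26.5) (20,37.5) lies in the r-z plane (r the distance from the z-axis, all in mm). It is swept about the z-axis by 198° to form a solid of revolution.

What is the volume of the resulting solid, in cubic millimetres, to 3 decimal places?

Profile (r,z), 5 vertices: (8,36.5) (10.5,16.5) (12.5,1) (18,26.5) (20,37.5)
edge 0: (8,36.5)→(10.5,16.5)  cross = 8·16.5 − 10.5·36.5 = -251.2500; (r_i+r_j)·cross = 18.5·-251.2500 = -4648.1250
edge 1: (10.5,16.5)→(12.5,1)  cross = 10.5·1 − 12.5·16.5 = -195.7500; (r_i+r_j)·cross = 23·-195.7500 = -4502.2500
edge 2: (12.5,1)→(18,26.5)  cross = 12.5·26.5 − 18·1 = 313.2500; (r_i+r_j)·cross = 30.5·313.2500 = 9554.1250
edge 3: (18,26.5)→(20,37.5)  cross = 18·37.5 − 20·26.5 = 145.0000; (r_i+r_j)·cross = 38·145.0000 = 5510.0000
edge 4: (20,37.5)→(8,36.5)  cross = 20·36.5 − 8·37.5 = 430.0000; (r_i+r_j)·cross = 28·430.0000 = 12040.0000
Σcross = 441.2500 → A = |Σcross|/2 = 220.6250 mm²
Σ(r_i+r_j)·cross = 17953.7500 → first moment M = |Σ|/6 = 2992.2917
R_c = M/A = 2992.2917/220.6250 = 13.5628 mm
θ = 198° = 3.455752 rad
V = θ·R_c·A = 3.455752·13.5628·220.6250 = 10340.618 mm³

Volume = 10340.618 mm³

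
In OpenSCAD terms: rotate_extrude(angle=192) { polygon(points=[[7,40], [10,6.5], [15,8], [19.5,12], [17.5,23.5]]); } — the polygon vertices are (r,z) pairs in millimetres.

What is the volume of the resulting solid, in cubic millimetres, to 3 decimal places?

Profile (r,z), 5 vertices: (7,40) (10,6.5) (15,8) (19.5,12) (17.5,23.5)
edge 0: (7,40)→(10,6.5)  cross = 7·6.5 − 10·40 = -354.5000; (r_i+r_j)·cross = 17·-354.5000 = -6026.5000
edge 1: (10,6.5)→(15,8)  cross = 10·8 − 15·6.5 = -17.5000; (r_i+r_j)·cross = 25·-17.5000 = -437.5000
edge 2: (15,8)→(19.5,12)  cross = 15·12 − 19.5·8 = 24.0000; (r_i+r_j)·cross = 34.5·24.0000 = 828.0000
edge 3: (19.5,12)→(17.5,23.5)  cross = 19.5·23.5 − 17.5·12 = 248.2500; (r_i+r_j)·cross = 37·248.2500 = 9185.2500
edge 4: (17.5,23.5)→(7,40)  cross = 17.5·40 − 7·23.5 = 535.5000; (r_i+r_j)·cross = 24.5·535.5000 = 13119.7500
Σcross = 435.7500 → A = |Σcross|/2 = 217.8750 mm²
Σ(r_i+r_j)·cross = 16669.0000 → first moment M = |Σ|/6 = 2778.1667
R_c = M/A = 2778.1667/217.8750 = 12.7512 mm
θ = 192° = 3.351032 rad
V = θ·R_c·A = 3.351032·12.7512·217.8750 = 9309.726 mm³

Volume = 9309.726 mm³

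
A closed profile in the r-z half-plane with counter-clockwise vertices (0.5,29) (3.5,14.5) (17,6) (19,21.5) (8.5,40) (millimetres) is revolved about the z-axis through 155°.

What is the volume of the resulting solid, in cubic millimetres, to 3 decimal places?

Volume = 9904.465 mm³

Profile (r,z), 5 vertices: (0.5,29) (3.5,14.5) (17,6) (19,21.5) (8.5,40)
edge 0: (0.5,29)→(3.5,14.5)  cross = 0.5·14.5 − 3.5·29 = -94.2500; (r_i+r_j)·cross = 4·-94.2500 = -377.0000
edge 1: (3.5,14.5)→(17,6)  cross = 3.5·6 − 17·14.5 = -225.5000; (r_i+r_j)·cross = 20.5·-225.5000 = -4622.7500
edge 2: (17,6)→(19,21.5)  cross = 17·21.5 − 19·6 = 251.5000; (r_i+r_j)·cross = 36·251.5000 = 9054.0000
edge 3: (19,21.5)→(8.5,40)  cross = 19·40 − 8.5·21.5 = 577.2500; (r_i+r_j)·cross = 27.5·577.2500 = 15874.3750
edge 4: (8.5,40)→(0.5,29)  cross = 8.5·29 − 0.5·40 = 226.5000; (r_i+r_j)·cross = 9·226.5000 = 2038.5000
Σcross = 735.5000 → A = |Σcross|/2 = 367.7500 mm²
Σ(r_i+r_j)·cross = 21967.1250 → first moment M = |Σ|/6 = 3661.1875
R_c = M/A = 3661.1875/367.7500 = 9.9556 mm
θ = 155° = 2.705260 rad
V = θ·R_c·A = 2.705260·9.9556·367.7500 = 9904.465 mm³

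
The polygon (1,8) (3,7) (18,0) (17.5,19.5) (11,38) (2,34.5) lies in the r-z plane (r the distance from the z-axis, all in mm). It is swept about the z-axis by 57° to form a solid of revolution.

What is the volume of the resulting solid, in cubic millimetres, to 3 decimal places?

Volume = 4389.846 mm³

Profile (r,z), 6 vertices: (1,8) (3,7) (18,0) (17.5,19.5) (11,38) (2,34.5)
edge 0: (1,8)→(3,7)  cross = 1·7 − 3·8 = -17.0000; (r_i+r_j)·cross = 4·-17.0000 = -68.0000
edge 1: (3,7)→(18,0)  cross = 3·0 − 18·7 = -126.0000; (r_i+r_j)·cross = 21·-126.0000 = -2646.0000
edge 2: (18,0)→(17.5,19.5)  cross = 18·19.5 − 17.5·0 = 351.0000; (r_i+r_j)·cross = 35.5·351.0000 = 12460.5000
edge 3: (17.5,19.5)→(11,38)  cross = 17.5·38 − 11·19.5 = 450.5000; (r_i+r_j)·cross = 28.5·450.5000 = 12839.2500
edge 4: (11,38)→(2,34.5)  cross = 11·34.5 − 2·38 = 303.5000; (r_i+r_j)·cross = 13·303.5000 = 3945.5000
edge 5: (2,34.5)→(1,8)  cross = 2·8 − 1·34.5 = -18.5000; (r_i+r_j)·cross = 3·-18.5000 = -55.5000
Σcross = 943.5000 → A = |Σcross|/2 = 471.7500 mm²
Σ(r_i+r_j)·cross = 26475.7500 → first moment M = |Σ|/6 = 4412.6250
R_c = M/A = 4412.6250/471.7500 = 9.3537 mm
θ = 57° = 0.994838 rad
V = θ·R_c·A = 0.994838·9.3537·471.7500 = 4389.846 mm³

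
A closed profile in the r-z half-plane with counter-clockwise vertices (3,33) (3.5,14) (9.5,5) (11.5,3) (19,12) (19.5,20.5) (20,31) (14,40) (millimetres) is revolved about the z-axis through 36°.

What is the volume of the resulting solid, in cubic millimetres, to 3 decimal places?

Profile (r,z), 8 vertices: (3,33) (3.5,14) (9.5,5) (11.5,3) (19,12) (19.5,20.5) (20,31) (14,40)
edge 0: (3,33)→(3.5,14)  cross = 3·14 − 3.5·33 = -73.5000; (r_i+r_j)·cross = 6.5·-73.5000 = -477.7500
edge 1: (3.5,14)→(9.5,5)  cross = 3.5·5 − 9.5·14 = -115.5000; (r_i+r_j)·cross = 13·-115.5000 = -1501.5000
edge 2: (9.5,5)→(11.5,3)  cross = 9.5·3 − 11.5·5 = -29.0000; (r_i+r_j)·cross = 21·-29.0000 = -609.0000
edge 3: (11.5,3)→(19,12)  cross = 11.5·12 − 19·3 = 81.0000; (r_i+r_j)·cross = 30.5·81.0000 = 2470.5000
edge 4: (19,12)→(19.5,20.5)  cross = 19·20.5 − 19.5·12 = 155.5000; (r_i+r_j)·cross = 38.5·155.5000 = 5986.7500
edge 5: (19.5,20.5)→(20,31)  cross = 19.5·31 − 20·20.5 = 194.5000; (r_i+r_j)·cross = 39.5·194.5000 = 7682.7500
edge 6: (20,31)→(14,40)  cross = 20·40 − 14·31 = 366.0000; (r_i+r_j)·cross = 34·366.0000 = 12444.0000
edge 7: (14,40)→(3,33)  cross = 14·33 − 3·40 = 342.0000; (r_i+r_j)·cross = 17·342.0000 = 5814.0000
Σcross = 921.0000 → A = |Σcross|/2 = 460.5000 mm²
Σ(r_i+r_j)·cross = 31809.7500 → first moment M = |Σ|/6 = 5301.6250
R_c = M/A = 5301.6250/460.5000 = 11.5128 mm
θ = 36° = 0.628319 rad
V = θ·R_c·A = 0.628319·11.5128·460.5000 = 3331.109 mm³

Volume = 3331.109 mm³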